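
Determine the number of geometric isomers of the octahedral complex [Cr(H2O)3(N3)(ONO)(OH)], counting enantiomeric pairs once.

There are 4 geometric isomers: H2O mer (3 arrangements); H2O fac (chiral).

4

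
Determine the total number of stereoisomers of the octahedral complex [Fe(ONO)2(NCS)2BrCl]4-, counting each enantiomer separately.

8

An octahedron has six vertices in three trans pairs; every non-trans pair is cis.
The distinct arrangements are (6 in all): ONO trans, NCS trans; ONO cis, NCS cis (3 arrangements, 2 chiral); ONO trans, NCS cis; ONO cis, NCS trans.
Of these, 2 lack any improper symmetry element and so occur as enantiomeric pairs, giving 6 + 2 = 8 stereoisomers in total.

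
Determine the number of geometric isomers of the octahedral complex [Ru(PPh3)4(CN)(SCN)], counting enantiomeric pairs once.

2

The six octahedral sites form three mutually perpendicular trans pairs.
Working through the distinct placements yields 2 geometric isomers: CN and SCN mutually cis; CN and SCN mutually trans.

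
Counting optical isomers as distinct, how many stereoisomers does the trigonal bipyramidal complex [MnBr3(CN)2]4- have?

3

A trigonal bipyramid has two axial and three equatorial sites, which are chemically inequivalent.
Systematic placement gives 3 geometric isomers: CN both equatorial; CN one axial, one equatorial; CN both axial.
Each arrangement has an internal mirror plane or centre of symmetry, so none is chiral.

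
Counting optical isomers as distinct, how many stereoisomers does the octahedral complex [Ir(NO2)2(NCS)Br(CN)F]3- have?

An octahedron has six vertices in three trans pairs; every non-trans pair is cis.
Systematic enumeration (placing each ligand type in turn and discarding arrangements equivalent by rotation or reflection) gives 9 geometric isomers.
Of these, 6 lack any improper symmetry element and so occur as enantiomeric pairs, giving 9 + 6 = 15 stereoisomers in total.

15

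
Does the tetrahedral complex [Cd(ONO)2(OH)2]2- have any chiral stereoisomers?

All four vertices of a tetrahedron are equivalent and mutually adjacent, so cis/trans isomerism cannot arise.
Only one geometric arrangement is possible.

no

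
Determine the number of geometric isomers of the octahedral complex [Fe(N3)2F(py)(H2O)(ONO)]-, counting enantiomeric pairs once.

9

An octahedron has six vertices in three trans pairs; every non-trans pair is cis.
Systematic enumeration (placing each ligand type in turn and discarding arrangements equivalent by rotation or reflection) gives 9 geometric isomers.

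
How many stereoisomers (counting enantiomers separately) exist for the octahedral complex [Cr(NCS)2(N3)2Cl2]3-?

An octahedron has six vertices in three trans pairs; every non-trans pair is cis.
Working through the distinct placements yields 5 geometric isomers: NCS trans, N3 trans, Cl trans; NCS cis, N3 cis, Cl trans; NCS trans, N3 cis, Cl cis; NCS cis, N3 cis, Cl cis (chiral); NCS cis, N3 trans, Cl cis.
One of these lacks any improper symmetry element and so occurs as an enantiomeric pair, giving 5 + 1 = 6 stereoisomers in total.

6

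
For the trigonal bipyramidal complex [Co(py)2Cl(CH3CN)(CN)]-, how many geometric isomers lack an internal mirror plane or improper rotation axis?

3

Placing the ligands in turn and identifying arrangements related by rotation or reflection leaves 7 distinct geometric isomers.
Of these, 3 lack any improper symmetry element and so occur as enantiomeric pairs, giving 7 + 3 = 10 stereoisomers in total.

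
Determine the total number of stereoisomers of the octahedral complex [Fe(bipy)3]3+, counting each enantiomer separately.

The six octahedral sites form three mutually perpendicular trans pairs.
Each bipy is bidentate and must span two cis positions.
Only one geometric arrangement is possible; it has no improper symmetry element, so it exists as a pair of enantiomers (2 stereoisomers).

2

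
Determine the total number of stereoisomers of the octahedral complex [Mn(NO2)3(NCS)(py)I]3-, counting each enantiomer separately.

An octahedron has six vertices in three trans pairs; every non-trans pair is cis.
The distinct arrangements are (4 in all): NO2 mer (3 arrangements); NO2 fac (chiral).
One of these lacks any improper symmetry element and so occurs as an enantiomeric pair, giving 4 + 1 = 5 stereoisomers in total.

5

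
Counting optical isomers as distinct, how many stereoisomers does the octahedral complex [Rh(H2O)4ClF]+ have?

2

The distinct arrangements are (2 in all): Cl and F mutually trans; Cl and F mutually cis.
Each arrangement has an internal mirror plane or centre of symmetry, so none is chiral.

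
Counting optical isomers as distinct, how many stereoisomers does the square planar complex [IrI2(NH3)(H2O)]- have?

Working through the distinct placements yields 2 geometric isomers: I cis; I trans.
Each arrangement has an internal mirror plane or centre of symmetry, so none is chiral.

2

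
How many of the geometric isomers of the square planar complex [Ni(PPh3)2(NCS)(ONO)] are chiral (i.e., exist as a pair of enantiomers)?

In a square planar complex each vertex has one trans partner and two cis neighbours.
Systematic placement gives 2 geometric isomers: PPh3 cis; PPh3 trans.
Each arrangement has an internal mirror plane or centre of symmetry, so none is chiral.

0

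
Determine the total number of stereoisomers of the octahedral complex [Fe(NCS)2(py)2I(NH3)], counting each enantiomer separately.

An octahedron has six vertices in three trans pairs; every non-trans pair is cis.
The distinct arrangements are (6 in all): NCS cis, py trans; NCS cis, py cis (3 arrangements, 2 chiral); NCS trans, py trans; NCS trans, py cis.
Of these, 2 lack any improper symmetry element and so occur as enantiomeric pairs, giving 6 + 2 = 8 stereoisomers in total.

8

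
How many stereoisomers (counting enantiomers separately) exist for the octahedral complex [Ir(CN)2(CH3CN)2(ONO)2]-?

6

An octahedron has six vertices in three trans pairs; every non-trans pair is cis.
Systematic placement gives 5 geometric isomers: CN trans, CH3CN trans, ONO trans; CN cis, CH3CN trans, ONO cis; CN cis, CH3CN cis, ONO trans; CN cis, CH3CN cis, ONO cis (chiral); CN trans, CH3CN cis, ONO cis.
One of these lacks any improper symmetry element and so occurs as an enantiomeric pair, giving 5 + 1 = 6 stereoisomers in total.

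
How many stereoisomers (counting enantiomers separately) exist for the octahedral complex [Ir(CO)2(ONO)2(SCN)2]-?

6

In an octahedral complex each vertex has one trans partner and four cis neighbours.
There are 5 geometric isomers: CO trans, ONO trans, SCN trans; CO trans, ONO cis, SCN cis; CO cis, ONO cis, SCN trans; CO cis, ONO cis, SCN cis (chiral); CO cis, ONO trans, SCN cis.
One of these lacks any improper symmetry element and so occurs as an enantiomeric pair, giving 5 + 1 = 6 stereoisomers in total.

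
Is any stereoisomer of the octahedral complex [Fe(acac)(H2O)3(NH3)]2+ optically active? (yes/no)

An octahedron has six vertices in three trans pairs; every non-trans pair is cis.
Each acac is bidentate and must span two cis positions.
Working through the distinct placements yields 2 geometric isomers: H2O mer; H2O fac.
Each arrangement has an internal mirror plane or centre of symmetry, so none is chiral.

no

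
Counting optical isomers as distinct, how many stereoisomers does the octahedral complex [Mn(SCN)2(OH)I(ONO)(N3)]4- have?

15

Placing the ligands in turn and identifying arrangements related by rotation or reflection leaves 9 distinct geometric isomers.
Of these, 6 lack any improper symmetry element and so occur as enantiomeric pairs, giving 9 + 6 = 15 stereoisomers in total.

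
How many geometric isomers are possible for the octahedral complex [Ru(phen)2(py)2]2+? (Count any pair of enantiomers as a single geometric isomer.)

2

Each phen is bidentate and must span two cis positions.
The distinct arrangements are (2 in all): py trans; py cis (chiral).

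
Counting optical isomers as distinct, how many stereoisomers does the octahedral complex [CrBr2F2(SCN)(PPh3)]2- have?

8

The distinct arrangements are (6 in all): Br trans, F trans; Br trans, F cis; Br cis, F cis (3 arrangements, 2 chiral); Br cis, F trans.
Of these, 2 lack any improper symmetry element and so occur as enantiomeric pairs, giving 6 + 2 = 8 stereoisomers in total.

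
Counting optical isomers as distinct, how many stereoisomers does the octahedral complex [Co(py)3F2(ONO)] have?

In an octahedral complex each vertex has one trans partner and four cis neighbours.
Working through the distinct placements yields 3 geometric isomers: py mer, F trans; py mer, F cis; py fac, F cis.
Each arrangement has an internal mirror plane or centre of symmetry, so none is chiral.

3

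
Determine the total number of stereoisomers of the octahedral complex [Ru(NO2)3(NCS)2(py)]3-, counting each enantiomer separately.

An octahedron has six vertices in three trans pairs; every non-trans pair is cis.
There are 3 geometric isomers: NO2 mer, NCS trans; NO2 fac, NCS cis; NO2 mer, NCS cis.
Each arrangement has an internal mirror plane or centre of symmetry, so none is chiral.

3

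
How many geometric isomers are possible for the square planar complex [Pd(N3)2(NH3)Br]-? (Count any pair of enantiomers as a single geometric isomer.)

There are 2 geometric isomers: N3 cis; N3 trans.

2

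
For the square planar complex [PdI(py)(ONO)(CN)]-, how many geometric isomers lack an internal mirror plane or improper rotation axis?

0

In a square planar complex each vertex has one trans partner and two cis neighbours.
There are 3 geometric isomers: (CN/ONO trans, I/py trans); (CN/py trans, I/ONO trans); (CN/I trans, ONO/py trans).
Each arrangement has an internal mirror plane or centre of symmetry, so none is chiral.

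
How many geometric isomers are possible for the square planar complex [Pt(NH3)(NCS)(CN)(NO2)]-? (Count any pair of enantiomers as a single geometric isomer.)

A square has two trans pairs of vertices; adjacent vertices are cis.
There are 3 geometric isomers: (CN/NH3 trans, NCS/NO2 trans); (CN/NO2 trans, NCS/NH3 trans); (CN/NCS trans, NH3/NO2 trans).

3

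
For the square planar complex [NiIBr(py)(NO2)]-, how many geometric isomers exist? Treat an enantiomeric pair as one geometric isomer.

Systematic placement gives 3 geometric isomers: (Br/NO2 trans, I/py trans); (Br/py trans, I/NO2 trans); (Br/I trans, NO2/py trans).

3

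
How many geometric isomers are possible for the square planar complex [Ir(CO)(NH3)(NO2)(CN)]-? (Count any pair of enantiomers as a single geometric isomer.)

A square has two trans pairs of vertices; adjacent vertices are cis.
Systematic placement gives 3 geometric isomers: (CN/NH3 trans, CO/NO2 trans); (CN/NO2 trans, CO/NH3 trans); (CN/CO trans, NH3/NO2 trans).

3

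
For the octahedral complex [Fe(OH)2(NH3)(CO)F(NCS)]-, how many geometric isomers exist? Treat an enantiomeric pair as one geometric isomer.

The six octahedral sites form three mutually perpendicular trans pairs.
Exhaustive case analysis gives 9 geometric isomers.

9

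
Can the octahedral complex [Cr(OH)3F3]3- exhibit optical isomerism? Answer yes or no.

no

Working through the distinct placements yields 2 geometric isomers: OH mer; OH fac.
Each arrangement has an internal mirror plane or centre of symmetry, so none is chiral.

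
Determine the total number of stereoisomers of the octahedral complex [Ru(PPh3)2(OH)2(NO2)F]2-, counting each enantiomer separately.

8

Systematic placement gives 6 geometric isomers: PPh3 trans, OH trans; PPh3 cis, OH cis (3 arrangements, 2 chiral); PPh3 trans, OH cis; PPh3 cis, OH trans.
Of these, 2 lack any improper symmetry element and so occur as enantiomeric pairs, giving 6 + 2 = 8 stereoisomers in total.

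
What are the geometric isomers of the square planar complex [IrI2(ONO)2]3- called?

cis and trans

Systematic placement gives 2 geometric isomers: I cis; I trans.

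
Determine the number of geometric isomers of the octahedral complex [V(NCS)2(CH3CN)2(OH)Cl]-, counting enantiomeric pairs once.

6

An octahedron has six vertices in three trans pairs; every non-trans pair is cis.
The distinct arrangements are (6 in all): NCS cis, CH3CN trans; NCS trans, CH3CN trans; NCS cis, CH3CN cis (3 arrangements, 2 chiral); NCS trans, CH3CN cis.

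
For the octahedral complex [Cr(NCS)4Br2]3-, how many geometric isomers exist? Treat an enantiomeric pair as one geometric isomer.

There are 2 geometric isomers: Br trans; Br cis.

2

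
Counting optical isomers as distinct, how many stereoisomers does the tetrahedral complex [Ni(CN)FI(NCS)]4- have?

2

All four vertices of a tetrahedron are equivalent and mutually adjacent, so cis/trans isomerism cannot arise.
Only one geometric arrangement is possible; it has no improper symmetry element, so it exists as a pair of enantiomers (2 stereoisomers).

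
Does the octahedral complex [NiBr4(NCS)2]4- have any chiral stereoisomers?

no

The distinct arrangements are (2 in all): NCS trans; NCS cis.
Each arrangement has an internal mirror plane or centre of symmetry, so none is chiral.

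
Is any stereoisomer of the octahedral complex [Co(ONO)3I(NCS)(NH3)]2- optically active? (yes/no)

Working through the distinct placements yields 4 geometric isomers: ONO mer (3 arrangements); ONO fac (chiral).
One of these lacks any improper symmetry element and so occurs as an enantiomeric pair, giving 4 + 1 = 5 stereoisomers in total.

yes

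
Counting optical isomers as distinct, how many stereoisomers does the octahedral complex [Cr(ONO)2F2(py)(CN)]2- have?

An octahedron has six vertices in three trans pairs; every non-trans pair is cis.
Working through the distinct placements yields 6 geometric isomers: ONO cis, F cis (3 arrangements, 2 chiral); ONO trans, F cis; ONO cis, F trans; ONO trans, F trans.
Of these, 2 lack any improper symmetry element and so occur as enantiomeric pairs, giving 6 + 2 = 8 stereoisomers in total.

8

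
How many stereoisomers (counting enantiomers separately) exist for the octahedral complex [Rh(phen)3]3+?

An octahedron has six vertices in three trans pairs; every non-trans pair is cis.
Each phen is bidentate and must span two cis positions.
Only one geometric arrangement is possible; it has no improper symmetry element, so it exists as a pair of enantiomers (2 stereoisomers).

2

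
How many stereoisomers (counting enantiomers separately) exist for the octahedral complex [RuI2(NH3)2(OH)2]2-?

6

There are 5 geometric isomers: I trans, NH3 trans, OH trans; I trans, NH3 cis, OH cis; I cis, NH3 cis, OH trans; I cis, NH3 cis, OH cis (chiral); I cis, NH3 trans, OH cis.
One of these lacks any improper symmetry element and so occurs as an enantiomeric pair, giving 5 + 1 = 6 stereoisomers in total.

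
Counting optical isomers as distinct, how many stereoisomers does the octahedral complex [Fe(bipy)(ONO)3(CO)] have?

Each bipy is bidentate and must span two cis positions.
Working through the distinct placements yields 2 geometric isomers: ONO fac; ONO mer.
Each arrangement has an internal mirror plane or centre of symmetry, so none is chiral.

2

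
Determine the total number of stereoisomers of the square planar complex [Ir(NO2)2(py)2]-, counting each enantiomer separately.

A square has two trans pairs of vertices; adjacent vertices are cis.
The distinct arrangements are (2 in all): NO2 cis; NO2 trans.
Each arrangement has an internal mirror plane or centre of symmetry, so none is chiral.

2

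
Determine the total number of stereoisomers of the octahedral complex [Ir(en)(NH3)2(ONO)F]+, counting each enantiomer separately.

An octahedron has six vertices in three trans pairs; every non-trans pair is cis.
Each en is bidentate and must span two cis positions.
There are 4 geometric isomers: NH3 cis (3 arrangements, 2 chiral); NH3 trans.
Of these, 2 lack any improper symmetry element and so occur as enantiomeric pairs, giving 4 + 2 = 6 stereoisomers in total.

6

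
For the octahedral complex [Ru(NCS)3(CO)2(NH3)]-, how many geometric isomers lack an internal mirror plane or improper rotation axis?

An octahedron has six vertices in three trans pairs; every non-trans pair is cis.
Systematic placement gives 3 geometric isomers: NCS mer, CO trans; NCS fac, CO cis; NCS mer, CO cis.
Each arrangement has an internal mirror plane or centre of symmetry, so none is chiral.

0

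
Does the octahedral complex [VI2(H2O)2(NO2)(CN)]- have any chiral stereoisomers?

yes

The six octahedral sites form three mutually perpendicular trans pairs.
Working through the distinct placements yields 6 geometric isomers: I cis, H2O cis (3 arrangements, 2 chiral); I trans, H2O cis; I cis, H2O trans; I trans, H2O trans.
Of these, 2 lack any improper symmetry element and so occur as enantiomeric pairs, giving 6 + 2 = 8 stereoisomers in total.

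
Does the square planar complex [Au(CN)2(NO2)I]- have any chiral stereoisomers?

no

Working through the distinct placements yields 2 geometric isomers: CN cis; CN trans.
Each arrangement has an internal mirror plane or centre of symmetry, so none is chiral.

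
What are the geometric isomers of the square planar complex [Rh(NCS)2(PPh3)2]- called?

In a square planar complex each vertex has one trans partner and two cis neighbours.
The distinct arrangements are (2 in all): NCS cis; NCS trans.

cis and trans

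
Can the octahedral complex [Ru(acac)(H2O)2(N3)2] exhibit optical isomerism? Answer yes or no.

yes

An octahedron has six vertices in three trans pairs; every non-trans pair is cis.
Each acac is bidentate and must span two cis positions.
Systematic placement gives 3 geometric isomers: H2O trans, N3 cis; H2O cis, N3 cis (chiral); H2O cis, N3 trans.
One of these lacks any improper symmetry element and so occurs as an enantiomeric pair, giving 3 + 1 = 4 stereoisomers in total.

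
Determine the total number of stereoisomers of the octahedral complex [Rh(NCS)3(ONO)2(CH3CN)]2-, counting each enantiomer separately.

3

In an octahedral complex each vertex has one trans partner and four cis neighbours.
The distinct arrangements are (3 in all): NCS mer, ONO trans; NCS fac, ONO cis; NCS mer, ONO cis.
Each arrangement has an internal mirror plane or centre of symmetry, so none is chiral.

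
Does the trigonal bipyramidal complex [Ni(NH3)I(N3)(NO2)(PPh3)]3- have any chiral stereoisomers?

yes

In a trigonal bipyramid the two axial positions differ from the three equatorial ones.
Placing the ligands in turn and identifying arrangements related by rotation or reflection leaves 10 distinct geometric isomers.
Of these, 10 lack any improper symmetry element and so occur as enantiomeric pairs, giving 10 + 10 = 20 stereoisomers in total.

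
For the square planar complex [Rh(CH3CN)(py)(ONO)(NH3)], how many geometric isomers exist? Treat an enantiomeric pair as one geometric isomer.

3

In a square planar complex each vertex has one trans partner and two cis neighbours.
The distinct arrangements are (3 in all): (CH3CN/ONO trans, NH3/py trans); (CH3CN/py trans, NH3/ONO trans); (CH3CN/NH3 trans, ONO/py trans).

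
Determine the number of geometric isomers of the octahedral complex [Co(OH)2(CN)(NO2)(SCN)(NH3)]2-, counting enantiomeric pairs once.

In an octahedral complex each vertex has one trans partner and four cis neighbours.
Exhaustive case analysis gives 9 geometric isomers.

9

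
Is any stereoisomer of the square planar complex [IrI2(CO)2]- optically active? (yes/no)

no

In a square planar complex each vertex has one trans partner and two cis neighbours.
There are 2 geometric isomers: I cis; I trans.
Each arrangement has an internal mirror plane or centre of symmetry, so none is chiral.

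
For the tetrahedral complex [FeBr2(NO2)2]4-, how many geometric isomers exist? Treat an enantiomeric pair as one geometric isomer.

In a tetrahedral complex all four positions are equivalent and every pair of ligands is adjacent — there is no cis/trans distinction.
Only one geometric arrangement is possible.

1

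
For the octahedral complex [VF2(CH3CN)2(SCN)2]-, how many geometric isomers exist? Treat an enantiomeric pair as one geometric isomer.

5

The distinct arrangements are (5 in all): F trans, CH3CN trans, SCN trans; F cis, CH3CN trans, SCN cis; F cis, CH3CN cis, SCN trans; F cis, CH3CN cis, SCN cis (chiral); F trans, CH3CN cis, SCN cis.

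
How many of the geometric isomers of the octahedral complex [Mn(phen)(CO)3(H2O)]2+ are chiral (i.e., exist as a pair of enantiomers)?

0

In an octahedral complex each vertex has one trans partner and four cis neighbours.
Each phen is bidentate and must span two cis positions.
Working through the distinct placements yields 2 geometric isomers: CO mer; CO fac.
Each arrangement has an internal mirror plane or centre of symmetry, so none is chiral.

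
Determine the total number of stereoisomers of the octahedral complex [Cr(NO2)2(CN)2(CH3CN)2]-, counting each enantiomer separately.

6

An octahedron has six vertices in three trans pairs; every non-trans pair is cis.
Systematic placement gives 5 geometric isomers: NO2 trans, CN trans, CH3CN trans; NO2 cis, CN cis, CH3CN trans; NO2 trans, CN cis, CH3CN cis; NO2 cis, CN cis, CH3CN cis (chiral); NO2 cis, CN trans, CH3CN cis.
One of these lacks any improper symmetry element and so occurs as an enantiomeric pair, giving 5 + 1 = 6 stereoisomers in total.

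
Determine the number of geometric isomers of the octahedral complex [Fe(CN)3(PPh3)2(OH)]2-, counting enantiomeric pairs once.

The distinct arrangements are (3 in all): CN mer, PPh3 trans; CN mer, PPh3 cis; CN fac, PPh3 cis.

3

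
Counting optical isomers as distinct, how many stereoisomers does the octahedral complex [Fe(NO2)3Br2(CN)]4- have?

3

The six octahedral sites form three mutually perpendicular trans pairs.
Systematic placement gives 3 geometric isomers: NO2 mer, Br trans; NO2 mer, Br cis; NO2 fac, Br cis.
Each arrangement has an internal mirror plane or centre of symmetry, so none is chiral.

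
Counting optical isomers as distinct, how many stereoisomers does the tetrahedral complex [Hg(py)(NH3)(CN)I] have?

In a tetrahedral complex all four positions are equivalent and every pair of ligands is adjacent — there is no cis/trans distinction.
Only one geometric arrangement is possible; it has no improper symmetry element, so it exists as a pair of enantiomers (2 stereoisomers).

2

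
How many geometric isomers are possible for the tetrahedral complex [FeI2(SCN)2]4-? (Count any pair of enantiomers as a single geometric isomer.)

Only one geometric arrangement is possible.

1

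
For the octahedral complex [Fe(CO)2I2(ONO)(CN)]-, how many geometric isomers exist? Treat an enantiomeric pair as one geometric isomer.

The six octahedral sites form three mutually perpendicular trans pairs.
There are 6 geometric isomers: CO cis, I cis (3 arrangements, 2 chiral); CO cis, I trans; CO trans, I cis; CO trans, I trans.

6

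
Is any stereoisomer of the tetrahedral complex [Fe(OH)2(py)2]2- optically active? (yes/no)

no

Only one geometric arrangement is possible.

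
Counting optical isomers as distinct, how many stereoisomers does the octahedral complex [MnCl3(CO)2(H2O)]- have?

An octahedron has six vertices in three trans pairs; every non-trans pair is cis.
Working through the distinct placements yields 3 geometric isomers: Cl mer, CO trans; Cl fac, CO cis; Cl mer, CO cis.
Each arrangement has an internal mirror plane or centre of symmetry, so none is chiral.

3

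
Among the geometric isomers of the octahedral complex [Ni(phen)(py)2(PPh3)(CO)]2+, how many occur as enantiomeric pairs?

In an octahedral complex each vertex has one trans partner and four cis neighbours.
Each phen is bidentate and must span two cis positions.
Working through the distinct placements yields 4 geometric isomers: py cis (3 arrangements, 2 chiral); py trans.
Of these, 2 lack any improper symmetry element and so occur as enantiomeric pairs, giving 4 + 2 = 6 stereoisomers in total.

2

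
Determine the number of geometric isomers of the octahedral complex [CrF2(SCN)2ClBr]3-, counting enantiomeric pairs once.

There are 6 geometric isomers: F trans, SCN trans; F cis, SCN cis (3 arrangements, 2 chiral); F cis, SCN trans; F trans, SCN cis.

6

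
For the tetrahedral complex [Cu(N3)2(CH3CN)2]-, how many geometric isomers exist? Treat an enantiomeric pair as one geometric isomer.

1

Only one geometric arrangement is possible.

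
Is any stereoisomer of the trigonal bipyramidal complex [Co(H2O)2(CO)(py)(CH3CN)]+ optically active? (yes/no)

yes

In a trigonal bipyramid the two axial positions differ from the three equatorial ones.
Systematic enumeration (placing each ligand type in turn and discarding arrangements equivalent by rotation or reflection) gives 7 geometric isomers.
Of these, 3 lack any improper symmetry element and so occur as enantiomeric pairs, giving 7 + 3 = 10 stereoisomers in total.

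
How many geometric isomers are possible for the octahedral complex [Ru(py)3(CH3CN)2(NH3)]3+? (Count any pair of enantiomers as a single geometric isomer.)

In an octahedral complex each vertex has one trans partner and four cis neighbours.
Systematic placement gives 3 geometric isomers: py mer, CH3CN trans; py mer, CH3CN cis; py fac, CH3CN cis.

3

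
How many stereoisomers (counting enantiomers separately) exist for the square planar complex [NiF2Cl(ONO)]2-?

2

In a square planar complex each vertex has one trans partner and two cis neighbours.
There are 2 geometric isomers: F cis; F trans.
Each arrangement has an internal mirror plane or centre of symmetry, so none is chiral.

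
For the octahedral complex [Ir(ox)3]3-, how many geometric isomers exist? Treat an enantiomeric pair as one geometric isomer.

An octahedron has six vertices in three trans pairs; every non-trans pair is cis.
Each ox is bidentate and must span two cis positions.
Only one geometric arrangement is possible; it has no improper symmetry element, so it exists as a pair of enantiomers (2 stereoisomers).

1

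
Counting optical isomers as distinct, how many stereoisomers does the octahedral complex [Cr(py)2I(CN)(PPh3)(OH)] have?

The six octahedral sites form three mutually perpendicular trans pairs.
Placing the ligands in turn and identifying arrangements related by rotation or reflection leaves 9 distinct geometric isomers.
Of these, 6 lack any improper symmetry element and so occur as enantiomeric pairs, giving 9 + 6 = 15 stereoisomers in total.

15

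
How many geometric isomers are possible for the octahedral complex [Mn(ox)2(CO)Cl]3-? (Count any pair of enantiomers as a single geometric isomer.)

2

In an octahedral complex each vertex has one trans partner and four cis neighbours.
Each ox is bidentate and must span two cis positions.
Working through the distinct placements yields 2 geometric isomers: CO and Cl mutually trans; CO and Cl mutually cis (chiral).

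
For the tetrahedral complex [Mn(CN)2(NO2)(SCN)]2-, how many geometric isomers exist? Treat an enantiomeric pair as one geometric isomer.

1

All four vertices of a tetrahedron are equivalent and mutually adjacent, so cis/trans isomerism cannot arise.
Only one geometric arrangement is possible.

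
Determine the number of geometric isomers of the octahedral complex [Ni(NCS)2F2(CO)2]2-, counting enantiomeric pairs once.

5

The distinct arrangements are (5 in all): NCS trans, F trans, CO trans; NCS cis, F cis, CO trans; NCS trans, F cis, CO cis; NCS cis, F cis, CO cis (chiral); NCS cis, F trans, CO cis.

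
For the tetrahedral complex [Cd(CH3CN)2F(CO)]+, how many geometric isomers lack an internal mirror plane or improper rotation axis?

0

In a tetrahedral complex all four positions are equivalent and every pair of ligands is adjacent — there is no cis/trans distinction.
Only one geometric arrangement is possible.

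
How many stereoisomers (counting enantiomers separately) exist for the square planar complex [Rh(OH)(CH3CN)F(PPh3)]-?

3

A square has two trans pairs of vertices; adjacent vertices are cis.
Systematic placement gives 3 geometric isomers: (CH3CN/OH trans, F/PPh3 trans); (CH3CN/PPh3 trans, F/OH trans); (CH3CN/F trans, OH/PPh3 trans).
Each arrangement has an internal mirror plane or centre of symmetry, so none is chiral.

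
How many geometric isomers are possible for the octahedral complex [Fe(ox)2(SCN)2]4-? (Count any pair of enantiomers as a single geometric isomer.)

An octahedron has six vertices in three trans pairs; every non-trans pair is cis.
Each ox is bidentate and must span two cis positions.
Systematic placement gives 2 geometric isomers: SCN trans; SCN cis (chiral).

2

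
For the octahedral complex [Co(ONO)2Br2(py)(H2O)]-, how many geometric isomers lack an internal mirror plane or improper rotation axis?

2

Working through the distinct placements yields 6 geometric isomers: ONO cis, Br trans; ONO trans, Br trans; ONO cis, Br cis (3 arrangements, 2 chiral); ONO trans, Br cis.
Of these, 2 lack any improper symmetry element and so occur as enantiomeric pairs, giving 6 + 2 = 8 stereoisomers in total.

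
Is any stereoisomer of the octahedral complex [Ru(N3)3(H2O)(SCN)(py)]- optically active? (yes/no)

The six octahedral sites form three mutually perpendicular trans pairs.
There are 4 geometric isomers: N3 mer (3 arrangements); N3 fac (chiral).
One of these lacks any improper symmetry element and so occurs as an enantiomeric pair, giving 4 + 1 = 5 stereoisomers in total.

yes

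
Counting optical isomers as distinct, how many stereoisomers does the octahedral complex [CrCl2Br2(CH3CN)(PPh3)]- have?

The distinct arrangements are (6 in all): Cl cis, Br trans; Cl trans, Br trans; Cl cis, Br cis (3 arrangements, 2 chiral); Cl trans, Br cis.
Of these, 2 lack any improper symmetry element and so occur as enantiomeric pairs, giving 6 + 2 = 8 stereoisomers in total.

8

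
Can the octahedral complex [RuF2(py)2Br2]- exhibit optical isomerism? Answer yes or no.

In an octahedral complex each vertex has one trans partner and four cis neighbours.
There are 5 geometric isomers: F trans, py trans, Br trans; F cis, py cis, Br trans; F cis, py trans, Br cis; F cis, py cis, Br cis (chiral); F trans, py cis, Br cis.
One of these lacks any improper symmetry element and so occurs as an enantiomeric pair, giving 5 + 1 = 6 stereoisomers in total.

yes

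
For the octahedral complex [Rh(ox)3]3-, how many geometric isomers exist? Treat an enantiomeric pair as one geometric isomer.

The six octahedral sites form three mutually perpendicular trans pairs.
Each ox is bidentate and must span two cis positions.
Only one geometric arrangement is possible; it has no improper symmetry element, so it exists as a pair of enantiomers (2 stereoisomers).

1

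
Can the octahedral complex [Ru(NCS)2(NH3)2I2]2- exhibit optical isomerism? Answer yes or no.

yes

Systematic placement gives 5 geometric isomers: NCS trans, NH3 trans, I trans; NCS cis, NH3 cis, I trans; NCS cis, NH3 trans, I cis; NCS cis, NH3 cis, I cis (chiral); NCS trans, NH3 cis, I cis.
One of these lacks any improper symmetry element and so occurs as an enantiomeric pair, giving 5 + 1 = 6 stereoisomers in total.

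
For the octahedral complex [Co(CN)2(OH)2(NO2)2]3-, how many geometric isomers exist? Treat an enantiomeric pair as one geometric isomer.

The distinct arrangements are (5 in all): CN trans, OH trans, NO2 trans; CN trans, OH cis, NO2 cis; CN cis, OH trans, NO2 cis; CN cis, OH cis, NO2 cis (chiral); CN cis, OH cis, NO2 trans.

5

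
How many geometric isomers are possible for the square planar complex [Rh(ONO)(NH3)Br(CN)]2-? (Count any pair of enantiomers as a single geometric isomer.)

In a square planar complex each vertex has one trans partner and two cis neighbours.
There are 3 geometric isomers: (Br/NH3 trans, CN/ONO trans); (Br/ONO trans, CN/NH3 trans); (Br/CN trans, NH3/ONO trans).

3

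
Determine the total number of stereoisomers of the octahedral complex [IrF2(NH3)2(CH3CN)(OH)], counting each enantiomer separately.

8

The distinct arrangements are (6 in all): F cis, NH3 cis (3 arrangements, 2 chiral); F cis, NH3 trans; F trans, NH3 cis; F trans, NH3 trans.
Of these, 2 lack any improper symmetry element and so occur as enantiomeric pairs, giving 6 + 2 = 8 stereoisomers in total.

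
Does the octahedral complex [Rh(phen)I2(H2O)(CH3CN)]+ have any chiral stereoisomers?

The six octahedral sites form three mutually perpendicular trans pairs.
Each phen is bidentate and must span two cis positions.
Working through the distinct placements yields 4 geometric isomers: I cis (3 arrangements, 2 chiral); I trans.
Of these, 2 lack any improper symmetry element and so occur as enantiomeric pairs, giving 4 + 2 = 6 stereoisomers in total.

yes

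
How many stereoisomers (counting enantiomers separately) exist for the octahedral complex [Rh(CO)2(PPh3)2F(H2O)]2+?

8

An octahedron has six vertices in three trans pairs; every non-trans pair is cis.
Working through the distinct placements yields 6 geometric isomers: CO trans, PPh3 trans; CO trans, PPh3 cis; CO cis, PPh3 trans; CO cis, PPh3 cis (3 arrangements, 2 chiral).
Of these, 2 lack any improper symmetry element and so occur as enantiomeric pairs, giving 6 + 2 = 8 stereoisomers in total.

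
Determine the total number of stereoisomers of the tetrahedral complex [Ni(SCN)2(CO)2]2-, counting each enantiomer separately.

In a tetrahedral complex all four positions are equivalent and every pair of ligands is adjacent — there is no cis/trans distinction.
Only one geometric arrangement is possible.

1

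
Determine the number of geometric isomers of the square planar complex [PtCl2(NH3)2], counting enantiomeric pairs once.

2

In a square planar complex each vertex has one trans partner and two cis neighbours.
There are 2 geometric isomers: Cl cis; Cl trans.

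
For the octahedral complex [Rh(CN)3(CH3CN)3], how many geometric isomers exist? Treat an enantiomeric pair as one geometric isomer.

In an octahedral complex each vertex has one trans partner and four cis neighbours.
There are 2 geometric isomers: CN mer; CN fac.

2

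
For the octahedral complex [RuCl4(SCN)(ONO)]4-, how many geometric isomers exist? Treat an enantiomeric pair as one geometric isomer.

2

There are 2 geometric isomers: SCN and ONO mutually trans; SCN and ONO mutually cis.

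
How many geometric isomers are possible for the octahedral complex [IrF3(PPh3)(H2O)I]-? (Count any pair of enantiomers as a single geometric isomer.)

The six octahedral sites form three mutually perpendicular trans pairs.
There are 4 geometric isomers: F mer (3 arrangements); F fac (chiral).

4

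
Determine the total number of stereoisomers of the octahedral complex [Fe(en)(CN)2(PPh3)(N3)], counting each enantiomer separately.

An octahedron has six vertices in three trans pairs; every non-trans pair is cis.
Each en is bidentate and must span two cis positions.
There are 4 geometric isomers: CN trans; CN cis (3 arrangements, 2 chiral).
Of these, 2 lack any improper symmetry element and so occur as enantiomeric pairs, giving 4 + 2 = 6 stereoisomers in total.

6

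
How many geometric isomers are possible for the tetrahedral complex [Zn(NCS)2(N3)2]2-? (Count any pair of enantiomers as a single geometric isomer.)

1

All four vertices of a tetrahedron are equivalent and mutually adjacent, so cis/trans isomerism cannot arise.
Only one geometric arrangement is possible.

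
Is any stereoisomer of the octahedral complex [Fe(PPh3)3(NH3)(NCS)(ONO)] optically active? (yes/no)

An octahedron has six vertices in three trans pairs; every non-trans pair is cis.
Working through the distinct placements yields 4 geometric isomers: PPh3 mer (3 arrangements); PPh3 fac (chiral).
One of these lacks any improper symmetry element and so occurs as an enantiomeric pair, giving 4 + 1 = 5 stereoisomers in total.

yes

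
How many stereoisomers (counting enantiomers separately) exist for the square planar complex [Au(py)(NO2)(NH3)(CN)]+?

In a square planar complex each vertex has one trans partner and two cis neighbours.
Working through the distinct placements yields 3 geometric isomers: (CN/NO2 trans, NH3/py trans); (CN/py trans, NH3/NO2 trans); (CN/NH3 trans, NO2/py trans).
Each arrangement has an internal mirror plane or centre of symmetry, so none is chiral.

3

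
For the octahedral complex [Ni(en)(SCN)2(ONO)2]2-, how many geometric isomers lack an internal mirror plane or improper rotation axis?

Each en is bidentate and must span two cis positions.
Working through the distinct placements yields 3 geometric isomers: SCN cis, ONO trans; SCN cis, ONO cis (chiral); SCN trans, ONO cis.
One of these lacks any improper symmetry element and so occurs as an enantiomeric pair, giving 3 + 1 = 4 stereoisomers in total.

1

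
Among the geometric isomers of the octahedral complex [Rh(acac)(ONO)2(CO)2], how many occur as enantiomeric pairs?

In an octahedral complex each vertex has one trans partner and four cis neighbours.
Each acac is bidentate and must span two cis positions.
There are 3 geometric isomers: ONO cis, CO trans; ONO cis, CO cis (chiral); ONO trans, CO cis.
One of these lacks any improper symmetry element and so occurs as an enantiomeric pair, giving 3 + 1 = 4 stereoisomers in total.

1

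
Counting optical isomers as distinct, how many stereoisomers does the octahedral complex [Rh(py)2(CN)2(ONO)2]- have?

In an octahedral complex each vertex has one trans partner and four cis neighbours.
Systematic placement gives 5 geometric isomers: py trans, CN trans, ONO trans; py cis, CN trans, ONO cis; py trans, CN cis, ONO cis; py cis, CN cis, ONO cis (chiral); py cis, CN cis, ONO trans.
One of these lacks any improper symmetry element and so occurs as an enantiomeric pair, giving 5 + 1 = 6 stereoisomers in total.

6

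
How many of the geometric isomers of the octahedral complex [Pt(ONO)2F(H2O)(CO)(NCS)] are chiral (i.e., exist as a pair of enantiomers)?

The six octahedral sites form three mutually perpendicular trans pairs.
Exhaustive case analysis gives 9 geometric isomers.
Of these, 6 lack any improper symmetry element and so occur as enantiomeric pairs, giving 9 + 6 = 15 stereoisomers in total.

6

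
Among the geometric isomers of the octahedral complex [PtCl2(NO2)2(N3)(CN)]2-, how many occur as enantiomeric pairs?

Working through the distinct placements yields 6 geometric isomers: Cl cis, NO2 trans; Cl cis, NO2 cis (3 arrangements, 2 chiral); Cl trans, NO2 trans; Cl trans, NO2 cis.
Of these, 2 lack any improper symmetry element and so occur as enantiomeric pairs, giving 6 + 2 = 8 stereoisomers in total.

2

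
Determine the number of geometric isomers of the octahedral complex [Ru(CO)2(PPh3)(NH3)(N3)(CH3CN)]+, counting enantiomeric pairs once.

The six octahedral sites form three mutually perpendicular trans pairs.
Placing the ligands in turn and identifying arrangements related by rotation or reflection leaves 9 distinct geometric isomers.

9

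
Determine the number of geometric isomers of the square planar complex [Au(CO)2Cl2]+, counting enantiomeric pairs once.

2

A square has two trans pairs of vertices; adjacent vertices are cis.
Working through the distinct placements yields 2 geometric isomers: CO cis; CO trans.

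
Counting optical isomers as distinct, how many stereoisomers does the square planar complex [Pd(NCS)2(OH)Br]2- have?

2

Systematic placement gives 2 geometric isomers: NCS cis; NCS trans.
Each arrangement has an internal mirror plane or centre of symmetry, so none is chiral.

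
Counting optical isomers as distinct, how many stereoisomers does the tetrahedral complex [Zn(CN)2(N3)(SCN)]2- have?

In a tetrahedral complex all four positions are equivalent and every pair of ligands is adjacent — there is no cis/trans distinction.
Only one geometric arrangement is possible.

1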